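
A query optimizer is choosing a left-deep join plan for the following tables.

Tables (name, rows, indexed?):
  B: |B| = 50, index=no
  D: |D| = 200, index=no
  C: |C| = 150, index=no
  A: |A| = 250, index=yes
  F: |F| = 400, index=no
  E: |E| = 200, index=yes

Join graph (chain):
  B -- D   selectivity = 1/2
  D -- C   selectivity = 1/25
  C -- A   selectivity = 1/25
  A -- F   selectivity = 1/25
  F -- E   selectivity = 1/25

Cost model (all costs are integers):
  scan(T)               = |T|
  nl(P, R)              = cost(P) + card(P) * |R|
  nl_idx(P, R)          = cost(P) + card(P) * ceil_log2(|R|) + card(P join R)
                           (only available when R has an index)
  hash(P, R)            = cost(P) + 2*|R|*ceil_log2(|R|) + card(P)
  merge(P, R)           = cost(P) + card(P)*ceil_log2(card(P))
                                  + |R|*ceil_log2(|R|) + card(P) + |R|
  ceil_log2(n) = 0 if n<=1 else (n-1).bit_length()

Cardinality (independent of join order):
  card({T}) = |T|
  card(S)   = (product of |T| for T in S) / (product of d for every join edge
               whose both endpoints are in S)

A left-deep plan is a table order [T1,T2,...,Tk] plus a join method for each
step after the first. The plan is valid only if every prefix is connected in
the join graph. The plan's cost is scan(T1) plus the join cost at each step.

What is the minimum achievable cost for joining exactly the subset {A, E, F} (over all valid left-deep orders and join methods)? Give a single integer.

Selinger DP over subsets of {A,E,F}:
  {A}: scan cost=250, card=250
  {F}: scan cost=400, card=400
  {E}: scan cost=200, card=200
  {AF}: card=4000; try (A,hash)→4800, (F,merge)→6500, (A,merge)→6650, (A,nl_idx)→7600, (F,hash)→7700, (F,nl)→100250 …(+1); best=4800 via (A,hash)
  {EF}: card=3200; try (E,hash)→4000, (F,merge)→6000, (E,merge)→6200, (E,nl_idx)→6800, (F,hash)→7600, (F,nl)→80200 …(+1); best=4000 via (E,hash)
  {AEF}: card=32000; try (A,hash)→11200, (E,hash)→12000, (A,merge)→47850, (E,merge)→58600, (A,nl_idx)→61600, (E,nl_idx)→68800 …(+2); best=11200 via (A,hash)

11200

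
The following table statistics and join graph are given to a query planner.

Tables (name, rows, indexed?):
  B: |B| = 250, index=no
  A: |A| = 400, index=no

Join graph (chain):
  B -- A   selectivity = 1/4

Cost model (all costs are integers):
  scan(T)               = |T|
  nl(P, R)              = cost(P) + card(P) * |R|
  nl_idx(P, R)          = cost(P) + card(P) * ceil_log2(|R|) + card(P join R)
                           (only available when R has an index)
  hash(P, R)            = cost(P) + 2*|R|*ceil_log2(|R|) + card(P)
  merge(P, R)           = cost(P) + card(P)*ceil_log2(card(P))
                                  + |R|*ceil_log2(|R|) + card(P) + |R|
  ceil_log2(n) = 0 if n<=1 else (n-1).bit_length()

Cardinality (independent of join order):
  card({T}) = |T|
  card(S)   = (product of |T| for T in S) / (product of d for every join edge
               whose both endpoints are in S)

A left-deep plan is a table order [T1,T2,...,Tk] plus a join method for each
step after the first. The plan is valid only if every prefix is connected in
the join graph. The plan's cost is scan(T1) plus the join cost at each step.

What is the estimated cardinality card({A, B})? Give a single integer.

Tables in S: A(400), B(250)
Edges inside S: B-A(d=4)
numerator = 400 * 250 = 100000
denominator = 4 = 4
card(S) = 100000 / 4 = 25000

25000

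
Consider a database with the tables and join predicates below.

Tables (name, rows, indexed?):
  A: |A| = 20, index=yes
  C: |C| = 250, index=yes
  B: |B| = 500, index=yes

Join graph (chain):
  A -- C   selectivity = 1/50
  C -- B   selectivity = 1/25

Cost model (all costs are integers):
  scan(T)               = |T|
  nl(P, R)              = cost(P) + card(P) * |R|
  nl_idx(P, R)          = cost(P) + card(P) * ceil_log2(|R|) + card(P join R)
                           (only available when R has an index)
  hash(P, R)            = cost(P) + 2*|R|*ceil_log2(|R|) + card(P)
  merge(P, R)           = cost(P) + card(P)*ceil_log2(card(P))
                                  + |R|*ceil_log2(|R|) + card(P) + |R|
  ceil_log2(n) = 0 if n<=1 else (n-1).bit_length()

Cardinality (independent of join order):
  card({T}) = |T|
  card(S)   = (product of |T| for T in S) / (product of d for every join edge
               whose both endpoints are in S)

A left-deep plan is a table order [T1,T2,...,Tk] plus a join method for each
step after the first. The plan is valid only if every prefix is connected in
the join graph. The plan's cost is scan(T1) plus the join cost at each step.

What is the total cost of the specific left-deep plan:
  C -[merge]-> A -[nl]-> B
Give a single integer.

52620

step 1: scan C: cost=250, card=250
step 2: join A via merge
    card(P join A) = 250*20/(50) = 100
    cost = 250 + 250*8 + 20*5 + 250 + 20 = 2620
step 3: join B via nl
    card(P join B) = 100*500/(25) = 2000
    cost = 2620 + 100*500 = 52620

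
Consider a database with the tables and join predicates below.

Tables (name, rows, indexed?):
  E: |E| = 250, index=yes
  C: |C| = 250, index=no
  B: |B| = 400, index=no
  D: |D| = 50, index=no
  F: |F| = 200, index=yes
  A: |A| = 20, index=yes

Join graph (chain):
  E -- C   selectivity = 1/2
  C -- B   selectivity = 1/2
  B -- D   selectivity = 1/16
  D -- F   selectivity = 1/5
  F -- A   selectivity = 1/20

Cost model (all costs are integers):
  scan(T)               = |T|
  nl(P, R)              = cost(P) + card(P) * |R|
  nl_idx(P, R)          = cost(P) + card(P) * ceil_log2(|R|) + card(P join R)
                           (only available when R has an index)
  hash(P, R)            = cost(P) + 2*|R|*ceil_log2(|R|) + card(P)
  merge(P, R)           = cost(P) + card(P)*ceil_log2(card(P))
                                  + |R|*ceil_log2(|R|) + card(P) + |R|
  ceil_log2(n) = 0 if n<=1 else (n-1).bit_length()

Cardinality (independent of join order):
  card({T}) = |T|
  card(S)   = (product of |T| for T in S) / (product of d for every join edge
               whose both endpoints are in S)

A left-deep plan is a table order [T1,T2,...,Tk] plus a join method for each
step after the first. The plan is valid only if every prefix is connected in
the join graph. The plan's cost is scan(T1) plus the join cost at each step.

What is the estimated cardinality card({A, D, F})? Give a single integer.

Tables in S: A(20), D(50), F(200)
Edges inside S: D-F(d=5), F-A(d=20)
numerator = 20 * 50 * 200 = 200000
denominator = 5 * 20 = 100
card(S) = 200000 / 100 = 2000

2000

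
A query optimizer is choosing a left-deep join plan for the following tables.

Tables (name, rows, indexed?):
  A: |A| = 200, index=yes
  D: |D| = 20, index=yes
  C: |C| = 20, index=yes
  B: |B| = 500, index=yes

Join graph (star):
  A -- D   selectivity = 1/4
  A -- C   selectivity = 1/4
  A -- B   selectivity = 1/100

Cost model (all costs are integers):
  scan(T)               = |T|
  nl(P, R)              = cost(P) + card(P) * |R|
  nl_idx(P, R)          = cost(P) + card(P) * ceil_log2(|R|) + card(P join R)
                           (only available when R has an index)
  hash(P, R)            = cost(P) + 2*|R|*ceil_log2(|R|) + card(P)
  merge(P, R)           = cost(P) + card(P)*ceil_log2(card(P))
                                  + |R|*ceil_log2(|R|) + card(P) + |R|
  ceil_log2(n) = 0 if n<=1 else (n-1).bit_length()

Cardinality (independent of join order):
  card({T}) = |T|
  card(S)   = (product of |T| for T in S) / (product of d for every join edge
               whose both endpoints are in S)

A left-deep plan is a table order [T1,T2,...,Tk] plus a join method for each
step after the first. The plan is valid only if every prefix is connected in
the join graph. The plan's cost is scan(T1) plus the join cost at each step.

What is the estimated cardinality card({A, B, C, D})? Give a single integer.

25000

Tables in S: A(200), B(500), C(20), D(20)
Edges inside S: A-D(d=4), A-C(d=4), A-B(d=100)
numerator = 200 * 500 * 20 * 20 = 40000000
denominator = 4 * 4 * 100 = 1600
card(S) = 40000000 / 1600 = 25000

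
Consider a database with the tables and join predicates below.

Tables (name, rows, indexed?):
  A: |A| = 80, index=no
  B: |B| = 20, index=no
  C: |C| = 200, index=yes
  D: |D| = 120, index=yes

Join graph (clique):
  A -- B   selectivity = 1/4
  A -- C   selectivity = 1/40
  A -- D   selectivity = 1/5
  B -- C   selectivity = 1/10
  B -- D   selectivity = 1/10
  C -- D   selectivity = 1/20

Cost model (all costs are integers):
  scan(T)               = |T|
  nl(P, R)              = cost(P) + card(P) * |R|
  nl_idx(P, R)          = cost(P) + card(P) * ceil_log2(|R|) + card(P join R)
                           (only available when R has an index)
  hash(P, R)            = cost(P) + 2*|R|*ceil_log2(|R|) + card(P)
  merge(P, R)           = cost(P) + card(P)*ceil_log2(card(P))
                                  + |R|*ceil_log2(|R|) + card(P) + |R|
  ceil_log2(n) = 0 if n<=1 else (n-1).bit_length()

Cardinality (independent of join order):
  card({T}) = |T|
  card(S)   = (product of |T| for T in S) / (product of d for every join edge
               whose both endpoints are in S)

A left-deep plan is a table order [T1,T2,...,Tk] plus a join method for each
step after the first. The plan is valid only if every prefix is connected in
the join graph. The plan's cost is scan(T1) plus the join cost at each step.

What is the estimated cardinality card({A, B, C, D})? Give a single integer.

24

Tables in S: A(80), B(20), C(200), D(120)
Edges inside S: A-B(d=4), A-C(d=40), A-D(d=5), B-C(d=10), B-D(d=10), C-D(d=20)
numerator = 80 * 20 * 200 * 120 = 38400000
denominator = 4 * 40 * 5 * 10 * 10 * 20 = 1600000
card(S) = 38400000 / 1600000 = 24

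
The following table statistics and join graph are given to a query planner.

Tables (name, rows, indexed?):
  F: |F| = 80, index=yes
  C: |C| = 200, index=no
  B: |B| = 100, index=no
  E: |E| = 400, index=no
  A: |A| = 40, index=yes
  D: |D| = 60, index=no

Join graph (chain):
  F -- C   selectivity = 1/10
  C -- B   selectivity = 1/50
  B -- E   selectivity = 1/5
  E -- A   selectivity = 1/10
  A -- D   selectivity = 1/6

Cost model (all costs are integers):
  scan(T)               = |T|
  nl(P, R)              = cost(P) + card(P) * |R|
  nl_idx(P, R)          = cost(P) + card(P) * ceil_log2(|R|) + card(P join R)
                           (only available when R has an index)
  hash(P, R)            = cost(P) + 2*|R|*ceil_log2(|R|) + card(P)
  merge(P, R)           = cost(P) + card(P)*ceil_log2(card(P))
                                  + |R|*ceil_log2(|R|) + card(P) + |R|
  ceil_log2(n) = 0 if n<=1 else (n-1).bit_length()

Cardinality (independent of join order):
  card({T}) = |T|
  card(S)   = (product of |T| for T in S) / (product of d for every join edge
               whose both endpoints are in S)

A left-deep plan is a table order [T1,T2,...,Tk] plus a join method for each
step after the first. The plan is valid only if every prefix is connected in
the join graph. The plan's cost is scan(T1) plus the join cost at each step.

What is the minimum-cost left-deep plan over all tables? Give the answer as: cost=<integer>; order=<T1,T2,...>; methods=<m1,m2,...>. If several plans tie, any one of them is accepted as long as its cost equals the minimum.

cost=1193320; order=E,A,B,C,F,D; methods=hash,hash,hash,hash,hash

Selinger DP (subsets sized 1..n):
  {F}: scan cost=80, card=80
  {C}: scan cost=200, card=200
  {B}: scan cost=100, card=100
  {E}: scan cost=400, card=400
  {A}: scan cost=40, card=40
  {D}: scan cost=60, card=60
  {CF}: card=1600; try (F,hash)→1520, (C,merge)→2520, (F,merge)→2640, (F,nl_idx)→3200, (C,hash)→3360, (C,nl)→16080 …(+1); best=1520 via (F,hash)
  {BC}: card=400; try (B,hash)→1800, (C,merge)→2700, (B,merge)→2800, (C,hash)→3400, (C,nl)→20100, (B,nl)→20200; best=1800 via (B,hash)
  {BE}: card=8000; try (B,hash)→2200, (E,merge)→4900, (B,merge)→5200, (E,hash)→7400, (E,nl)→40100, (B,nl)→40400; best=2200 via (B,hash)
  {AE}: card=1600; try (A,hash)→1280, (E,merge)→4320, (A,nl_idx)→4400, (A,merge)→4680, (E,hash)→7280, (E,nl)→16040 …(+1); best=1280 via (A,hash)
  {AD}: card=400; try (A,hash)→600, (D,merge)→740, (A,merge)→760, (D,hash)→800, (A,nl_idx)→820, (D,nl)→2440 …(+1); best=600 via (A,hash)
  {BCF}: card=3200; try (F,hash)→3320, (B,hash)→4520, (F,merge)→6440, (F,nl_idx)→7800, (B,merge)→21520, (F,nl)→33800 …(+1); best=3320 via (F,hash)
  {BCE}: card=32000; try (E,hash)→9400, (E,merge)→9800, (C,hash)→13400, (C,merge)→116000, (E,nl)→161800, (C,nl)→1602200; best=9400 via (E,hash)
  {ABE}: card=32000; try (B,hash)→4280, (A,hash)→10680, (B,merge)→21280, (A,nl_idx)→82200, (A,merge)→114480, (B,nl)→161280 …(+1); best=4280 via (B,hash)
  {ADE}: card=16000; try (D,hash)→3600, (E,hash)→8200, (E,merge)→8600, (D,merge)→20900, (D,nl)→97280, (E,nl)→160600; best=3600 via (D,hash)
  {BCEF}: card=256000; try (E,hash)→13720, (F,hash)→42520, (E,merge)→48920, (F,nl_idx)→489400, (F,merge)→522040, (E,nl)→1283320 …(+1); best=13720 via (E,hash)
  {ABCE}: card=128000; try (C,hash)→39480, (A,hash)→41880, (A,nl_idx)→329400, (C,merge)→518080, (A,merge)→521680, (A,nl)→1289400 …(+1); best=39480 via (C,hash)
  {ABDE}: card=320000; try (B,hash)→21000, (D,hash)→37000, (B,merge)→244400, (D,merge)→516700, (B,nl)→1603600, (D,nl)→1924280; best=21000 via (B,hash)
  {ABCEF}: card=1024000; try (F,hash)→168600, (A,hash)→270200, (F,nl_idx)→1959480, (F,merge)→2344120, (A,nl_idx)→2573720, (A,merge)→4878000 …(+2); best=168600 via (F,hash)
  {ABCDE}: card=1280000; try (D,hash)→168200, (C,hash)→344200, (D,merge)→2343900, (C,merge)→6422800, (D,nl)→7719480, (C,nl)→64021000; best=168200 via (D,hash)
  {ABCDEF}: card=10240000; try (D,hash)→1193320, (F,hash)→1449320, (F,nl_idx)→19368200, (D,merge)→21673020, (F,merge)→28328840, (D,nl)→61608600 …(+1); best=1193320 via (D,hash)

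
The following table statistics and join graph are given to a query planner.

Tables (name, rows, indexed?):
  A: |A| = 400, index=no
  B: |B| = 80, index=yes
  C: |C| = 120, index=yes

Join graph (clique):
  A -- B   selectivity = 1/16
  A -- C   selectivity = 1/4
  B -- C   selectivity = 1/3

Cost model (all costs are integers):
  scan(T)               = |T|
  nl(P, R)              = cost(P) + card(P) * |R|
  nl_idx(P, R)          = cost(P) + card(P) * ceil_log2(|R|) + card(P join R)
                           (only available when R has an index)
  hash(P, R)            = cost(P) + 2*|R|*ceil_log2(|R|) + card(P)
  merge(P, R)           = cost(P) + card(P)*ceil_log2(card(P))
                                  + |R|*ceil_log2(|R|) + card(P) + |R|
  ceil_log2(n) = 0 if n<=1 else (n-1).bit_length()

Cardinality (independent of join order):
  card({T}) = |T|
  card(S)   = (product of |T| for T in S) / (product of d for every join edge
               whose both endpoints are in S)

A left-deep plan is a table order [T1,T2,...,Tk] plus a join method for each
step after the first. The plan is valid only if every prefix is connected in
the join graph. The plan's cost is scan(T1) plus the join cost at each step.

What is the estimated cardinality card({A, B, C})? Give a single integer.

20000

Tables in S: A(400), B(80), C(120)
Edges inside S: A-B(d=16), A-C(d=4), B-C(d=3)
numerator = 400 * 80 * 120 = 3840000
denominator = 16 * 4 * 3 = 192
card(S) = 3840000 / 192 = 20000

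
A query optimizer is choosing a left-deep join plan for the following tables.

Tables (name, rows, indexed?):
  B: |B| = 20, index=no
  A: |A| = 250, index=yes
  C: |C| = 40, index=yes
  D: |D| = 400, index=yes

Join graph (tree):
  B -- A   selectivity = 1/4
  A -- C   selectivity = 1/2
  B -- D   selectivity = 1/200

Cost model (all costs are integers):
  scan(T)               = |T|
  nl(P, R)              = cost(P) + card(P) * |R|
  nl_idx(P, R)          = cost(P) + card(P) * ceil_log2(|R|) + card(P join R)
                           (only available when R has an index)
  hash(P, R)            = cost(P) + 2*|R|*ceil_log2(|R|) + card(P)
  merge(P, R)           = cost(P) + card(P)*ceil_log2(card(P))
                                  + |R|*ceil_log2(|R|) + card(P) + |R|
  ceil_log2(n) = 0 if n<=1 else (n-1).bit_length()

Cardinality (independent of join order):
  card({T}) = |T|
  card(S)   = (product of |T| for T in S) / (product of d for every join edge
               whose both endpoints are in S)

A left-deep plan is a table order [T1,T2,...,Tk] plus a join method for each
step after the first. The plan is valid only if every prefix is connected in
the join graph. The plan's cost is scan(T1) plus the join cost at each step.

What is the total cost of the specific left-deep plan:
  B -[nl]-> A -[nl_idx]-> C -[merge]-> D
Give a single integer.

step 1: scan B: cost=20, card=20
step 2: join A via nl
    card(P join A) = 20*250/(4) = 1250
    cost = 20 + 20*250 = 5020
step 3: join C via nl_idx
    card(P join C) = 1250*40/(2) = 25000
    cost = 5020 + 1250*6 + 25000 = 37520
step 4: join D via merge
    card(P join D) = 25000*400/(200) = 50000
    cost = 37520 + 25000*15 + 400*9 + 25000 + 400 = 441520

441520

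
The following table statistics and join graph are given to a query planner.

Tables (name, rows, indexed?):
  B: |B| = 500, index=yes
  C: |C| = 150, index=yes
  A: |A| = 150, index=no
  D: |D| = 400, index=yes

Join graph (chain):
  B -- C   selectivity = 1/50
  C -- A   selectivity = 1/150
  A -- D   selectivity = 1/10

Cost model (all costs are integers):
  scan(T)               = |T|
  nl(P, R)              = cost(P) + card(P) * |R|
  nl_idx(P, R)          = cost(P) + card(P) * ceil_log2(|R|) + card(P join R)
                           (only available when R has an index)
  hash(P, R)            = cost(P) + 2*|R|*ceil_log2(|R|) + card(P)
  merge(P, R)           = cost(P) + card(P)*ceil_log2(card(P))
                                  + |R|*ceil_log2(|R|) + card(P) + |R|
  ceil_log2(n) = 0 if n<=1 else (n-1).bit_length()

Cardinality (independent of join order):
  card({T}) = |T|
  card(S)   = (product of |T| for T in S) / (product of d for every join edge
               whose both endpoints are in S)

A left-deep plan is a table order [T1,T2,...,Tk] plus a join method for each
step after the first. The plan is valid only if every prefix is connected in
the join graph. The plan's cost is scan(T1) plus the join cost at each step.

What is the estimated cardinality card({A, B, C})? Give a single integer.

1500

Tables in S: A(150), B(500), C(150)
Edges inside S: B-C(d=50), C-A(d=150)
numerator = 150 * 500 * 150 = 11250000
denominator = 50 * 150 = 7500
card(S) = 11250000 / 7500 = 1500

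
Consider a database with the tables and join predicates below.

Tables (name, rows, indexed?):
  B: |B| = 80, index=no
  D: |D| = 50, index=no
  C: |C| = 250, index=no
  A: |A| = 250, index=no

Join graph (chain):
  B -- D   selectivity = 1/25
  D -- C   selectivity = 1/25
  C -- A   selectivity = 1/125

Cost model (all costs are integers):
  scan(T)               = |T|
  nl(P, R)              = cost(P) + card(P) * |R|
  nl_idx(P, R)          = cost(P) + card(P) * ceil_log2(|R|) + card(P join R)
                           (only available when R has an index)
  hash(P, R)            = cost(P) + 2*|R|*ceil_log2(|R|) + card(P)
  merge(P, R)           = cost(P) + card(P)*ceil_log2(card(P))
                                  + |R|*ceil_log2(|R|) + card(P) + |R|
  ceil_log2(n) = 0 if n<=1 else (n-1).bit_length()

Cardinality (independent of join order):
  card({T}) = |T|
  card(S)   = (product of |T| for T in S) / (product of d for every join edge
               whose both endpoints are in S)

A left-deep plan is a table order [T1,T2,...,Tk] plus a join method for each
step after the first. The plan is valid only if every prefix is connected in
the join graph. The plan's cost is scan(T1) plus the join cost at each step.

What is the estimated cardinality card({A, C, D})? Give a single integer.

1000

Tables in S: A(250), C(250), D(50)
Edges inside S: D-C(d=25), C-A(d=125)
numerator = 250 * 250 * 50 = 3125000
denominator = 25 * 125 = 3125
card(S) = 3125000 / 3125 = 1000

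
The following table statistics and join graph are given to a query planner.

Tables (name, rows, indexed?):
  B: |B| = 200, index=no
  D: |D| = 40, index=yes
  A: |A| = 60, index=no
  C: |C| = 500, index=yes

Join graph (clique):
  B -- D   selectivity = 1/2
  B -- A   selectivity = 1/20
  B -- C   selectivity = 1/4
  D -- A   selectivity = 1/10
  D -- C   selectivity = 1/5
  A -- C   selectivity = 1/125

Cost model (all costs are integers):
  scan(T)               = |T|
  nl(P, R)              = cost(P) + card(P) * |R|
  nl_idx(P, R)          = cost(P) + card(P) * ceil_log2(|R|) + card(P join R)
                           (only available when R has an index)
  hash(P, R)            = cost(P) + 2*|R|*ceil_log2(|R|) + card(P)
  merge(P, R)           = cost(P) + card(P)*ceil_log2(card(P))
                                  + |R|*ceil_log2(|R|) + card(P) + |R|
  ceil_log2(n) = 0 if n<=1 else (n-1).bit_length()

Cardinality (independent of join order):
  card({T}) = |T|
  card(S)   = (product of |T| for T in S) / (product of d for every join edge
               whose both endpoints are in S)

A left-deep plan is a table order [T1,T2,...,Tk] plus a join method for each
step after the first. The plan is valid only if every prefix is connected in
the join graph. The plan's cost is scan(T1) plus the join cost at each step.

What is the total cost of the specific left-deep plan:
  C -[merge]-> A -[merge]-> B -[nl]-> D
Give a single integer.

step 1: scan C: cost=500, card=500
step 2: join A via merge
    card(P join A) = 500*60/(125) = 240
    cost = 500 + 500*9 + 60*6 + 500 + 60 = 5920
step 3: join B via merge
    card(P join B) = 240*200/(20*4) = 600
    cost = 5920 + 240*8 + 200*8 + 240 + 200 = 9880
step 4: join D via nl
    card(P join D) = 600*40/(2*10*5) = 240
    cost = 9880 + 600*40 = 33880

33880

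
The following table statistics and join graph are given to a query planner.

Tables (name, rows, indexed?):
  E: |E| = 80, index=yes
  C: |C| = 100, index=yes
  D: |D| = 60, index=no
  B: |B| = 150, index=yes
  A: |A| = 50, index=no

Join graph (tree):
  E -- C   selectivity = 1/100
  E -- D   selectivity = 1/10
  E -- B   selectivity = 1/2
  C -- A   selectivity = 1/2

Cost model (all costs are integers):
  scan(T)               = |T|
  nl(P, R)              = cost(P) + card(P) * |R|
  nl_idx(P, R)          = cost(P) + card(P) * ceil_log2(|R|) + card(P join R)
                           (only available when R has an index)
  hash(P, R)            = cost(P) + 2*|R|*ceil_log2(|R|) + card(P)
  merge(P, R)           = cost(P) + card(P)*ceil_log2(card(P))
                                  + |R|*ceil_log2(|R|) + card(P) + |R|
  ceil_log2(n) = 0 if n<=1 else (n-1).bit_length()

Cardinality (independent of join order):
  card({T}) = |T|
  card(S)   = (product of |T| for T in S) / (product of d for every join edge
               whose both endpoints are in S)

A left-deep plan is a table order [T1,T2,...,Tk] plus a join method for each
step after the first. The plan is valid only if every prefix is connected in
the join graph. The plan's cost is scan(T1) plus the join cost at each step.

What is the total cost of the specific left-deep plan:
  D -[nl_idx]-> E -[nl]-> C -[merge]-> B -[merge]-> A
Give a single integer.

step 1: scan D: cost=60, card=60
step 2: join E via nl_idx
    card(P join E) = 60*80/(10) = 480
    cost = 60 + 60*7 + 480 = 960
step 3: join C via nl
    card(P join C) = 480*100/(100) = 480
    cost = 960 + 480*100 = 48960
step 4: join B via merge
    card(P join B) = 480*150/(2) = 36000
    cost = 48960 + 480*9 + 150*8 + 480 + 150 = 55110
step 5: join A via merge
    card(P join A) = 36000*50/(2) = 900000
    cost = 55110 + 36000*16 + 50*6 + 36000 + 50 = 667460

667460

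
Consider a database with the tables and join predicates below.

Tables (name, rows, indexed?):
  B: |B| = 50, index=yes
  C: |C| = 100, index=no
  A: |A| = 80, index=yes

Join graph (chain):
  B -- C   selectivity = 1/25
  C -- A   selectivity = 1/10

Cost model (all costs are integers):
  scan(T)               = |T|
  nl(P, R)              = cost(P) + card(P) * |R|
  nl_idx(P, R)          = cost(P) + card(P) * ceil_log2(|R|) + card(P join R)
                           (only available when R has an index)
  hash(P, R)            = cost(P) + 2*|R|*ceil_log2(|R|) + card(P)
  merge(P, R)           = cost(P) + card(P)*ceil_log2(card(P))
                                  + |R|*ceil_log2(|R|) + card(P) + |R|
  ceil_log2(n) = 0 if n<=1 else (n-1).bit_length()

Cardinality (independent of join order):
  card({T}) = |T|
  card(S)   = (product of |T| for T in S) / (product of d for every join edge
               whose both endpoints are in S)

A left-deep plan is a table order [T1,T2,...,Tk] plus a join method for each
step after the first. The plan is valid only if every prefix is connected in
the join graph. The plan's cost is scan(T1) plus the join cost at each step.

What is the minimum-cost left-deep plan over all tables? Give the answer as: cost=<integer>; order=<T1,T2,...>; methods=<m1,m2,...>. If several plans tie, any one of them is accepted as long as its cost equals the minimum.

Selinger DP (subsets sized 1..n):
  {B}: scan cost=50, card=50
  {C}: scan cost=100, card=100
  {A}: scan cost=80, card=80
  {BC}: card=200; try (B,hash)→800, (B,nl_idx)→900, (C,merge)→1200, (B,merge)→1250, (C,hash)→1500, (C,nl)→5050 …(+1); best=800 via (B,hash)
  {AC}: card=800; try (A,hash)→1320, (C,merge)→1520, (A,merge)→1540, (C,hash)→1560, (A,nl_idx)→1600, (C,nl)→8080 …(+1); best=1320 via (A,hash)
  {ABC}: card=1600; try (A,hash)→2120, (B,hash)→2720, (A,merge)→3240, (A,nl_idx)→3800, (B,nl_idx)→7720, (B,merge)→10470 …(+2); best=2120 via (A,hash)

cost=2120; order=C,B,A; methods=hash,hash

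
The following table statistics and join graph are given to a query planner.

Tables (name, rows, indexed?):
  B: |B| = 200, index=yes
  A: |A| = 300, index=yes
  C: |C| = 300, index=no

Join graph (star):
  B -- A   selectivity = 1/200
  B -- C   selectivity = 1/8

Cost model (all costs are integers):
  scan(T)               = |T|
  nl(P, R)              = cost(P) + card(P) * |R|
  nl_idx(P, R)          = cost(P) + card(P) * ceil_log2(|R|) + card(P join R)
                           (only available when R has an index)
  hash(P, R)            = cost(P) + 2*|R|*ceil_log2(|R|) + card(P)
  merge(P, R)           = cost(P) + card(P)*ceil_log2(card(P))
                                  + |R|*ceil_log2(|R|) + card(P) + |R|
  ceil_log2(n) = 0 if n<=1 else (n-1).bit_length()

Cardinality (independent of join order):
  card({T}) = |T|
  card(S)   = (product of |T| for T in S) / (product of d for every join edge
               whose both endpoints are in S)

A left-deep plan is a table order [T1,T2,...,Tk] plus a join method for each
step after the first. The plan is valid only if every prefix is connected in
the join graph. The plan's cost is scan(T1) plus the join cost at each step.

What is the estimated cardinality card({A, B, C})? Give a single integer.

11250

Tables in S: A(300), B(200), C(300)
Edges inside S: B-A(d=200), B-C(d=8)
numerator = 300 * 200 * 300 = 18000000
denominator = 200 * 8 = 1600
card(S) = 18000000 / 1600 = 11250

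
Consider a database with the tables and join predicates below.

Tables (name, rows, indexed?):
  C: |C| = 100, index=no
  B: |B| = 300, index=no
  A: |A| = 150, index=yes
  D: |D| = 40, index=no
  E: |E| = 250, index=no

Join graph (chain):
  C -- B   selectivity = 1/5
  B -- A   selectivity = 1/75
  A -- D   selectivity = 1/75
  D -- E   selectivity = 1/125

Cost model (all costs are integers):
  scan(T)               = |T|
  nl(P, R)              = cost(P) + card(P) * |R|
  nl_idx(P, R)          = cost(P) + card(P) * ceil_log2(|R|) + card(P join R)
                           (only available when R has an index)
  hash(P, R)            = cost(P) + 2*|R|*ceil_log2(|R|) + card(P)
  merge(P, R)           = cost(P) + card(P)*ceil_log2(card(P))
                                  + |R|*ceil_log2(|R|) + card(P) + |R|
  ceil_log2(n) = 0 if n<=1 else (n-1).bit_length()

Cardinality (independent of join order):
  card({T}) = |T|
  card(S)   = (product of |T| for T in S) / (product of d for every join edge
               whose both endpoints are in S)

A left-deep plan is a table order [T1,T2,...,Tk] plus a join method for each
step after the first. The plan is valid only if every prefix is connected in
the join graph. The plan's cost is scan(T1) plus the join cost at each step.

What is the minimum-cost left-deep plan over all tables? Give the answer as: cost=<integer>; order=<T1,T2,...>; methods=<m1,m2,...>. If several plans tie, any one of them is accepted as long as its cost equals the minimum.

cost=8260; order=E,D,A,B,C; methods=hash,nl_idx,merge,hash

Selinger DP (subsets sized 1..n):
  {C}: scan cost=100, card=100
  {B}: scan cost=300, card=300
  {A}: scan cost=150, card=150
  {D}: scan cost=40, card=40
  {E}: scan cost=250, card=250
  {BC}: card=6000; try (C,hash)→2000, (B,merge)→3900, (C,merge)→4100, (B,hash)→5600, (B,nl)→30100, (C,nl)→30300; best=2000 via (C,hash)
  {AB}: card=600; try (A,hash)→3000, (A,nl_idx)→3300, (B,merge)→4500, (A,merge)→4650, (B,hash)→5700, (B,nl)→45150 …(+1); best=3000 via (A,hash)
  {AD}: card=80; try (A,nl_idx)→440, (D,hash)→780, (A,merge)→1670, (D,merge)→1780, (A,hash)→2480, (A,nl)→6040 …(+1); best=440 via (A,nl_idx)
  {DE}: card=80; try (D,hash)→980, (E,merge)→2570, (D,merge)→2780, (E,hash)→4080, (E,nl)→10040, (D,nl)→10250; best=980 via (D,hash)
  {ABC}: card=12000; try (C,hash)→5000, (C,merge)→10400, (A,hash)→10400, (A,nl_idx)→62000, (C,nl)→63000, (A,merge)→87350 …(+1); best=5000 via (C,hash)
  {ABD}: card=320; try (D,hash)→4080, (B,merge)→4080, (B,hash)→5920, (D,merge)→9880, (B,nl)→24440, (D,nl)→27000; best=4080 via (D,hash)
  {ADE}: card=160; try (A,nl_idx)→1780, (A,merge)→2970, (E,merge)→3330, (A,hash)→3460, (E,hash)→4520, (A,nl)→12980 …(+1); best=1780 via (A,nl_idx)
  {ABCD}: card=6400; try (C,hash)→5800, (C,merge)→8080, (D,hash)→17480, (C,nl)→36080, (D,merge)→185280, (D,nl)→485000; best=5800 via (C,hash)
  {ABDE}: card=640; try (B,merge)→6220, (B,hash)→7340, (E,hash)→8400, (E,merge)→9530, (B,nl)→49780, (E,nl)→84080; best=6220 via (B,merge)
  {ABCDE}: card=12800; try (C,hash)→8260, (C,merge)→14060, (E,hash)→16200, (C,nl)→70220, (E,merge)→97650, (E,nl)→1605800; best=8260 via (C,hash)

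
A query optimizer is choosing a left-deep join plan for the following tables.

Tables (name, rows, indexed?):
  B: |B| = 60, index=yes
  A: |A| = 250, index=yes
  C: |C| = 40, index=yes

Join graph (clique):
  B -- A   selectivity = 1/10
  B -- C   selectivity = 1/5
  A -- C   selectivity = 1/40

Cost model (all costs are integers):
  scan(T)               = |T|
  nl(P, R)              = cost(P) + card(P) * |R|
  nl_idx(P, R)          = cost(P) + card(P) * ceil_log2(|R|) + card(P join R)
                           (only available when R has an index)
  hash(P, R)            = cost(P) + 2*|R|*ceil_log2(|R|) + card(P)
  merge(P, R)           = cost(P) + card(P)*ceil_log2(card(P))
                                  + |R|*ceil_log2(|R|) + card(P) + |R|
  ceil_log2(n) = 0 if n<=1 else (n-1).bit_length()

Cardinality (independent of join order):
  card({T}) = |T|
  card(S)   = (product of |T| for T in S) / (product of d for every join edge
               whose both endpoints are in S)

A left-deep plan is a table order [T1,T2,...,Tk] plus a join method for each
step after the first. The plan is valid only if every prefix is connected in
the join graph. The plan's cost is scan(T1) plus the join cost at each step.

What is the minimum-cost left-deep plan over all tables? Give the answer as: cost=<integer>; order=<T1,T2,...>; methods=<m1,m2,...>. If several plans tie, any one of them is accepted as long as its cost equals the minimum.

cost=1580; order=C,A,B; methods=nl_idx,hash

Selinger DP (subsets sized 1..n):
  {B}: scan cost=60, card=60
  {A}: scan cost=250, card=250
  {C}: scan cost=40, card=40
  {AB}: card=1500; try (B,hash)→1220, (A,nl_idx)→2040, (A,merge)→2730, (B,merge)→2920, (B,nl_idx)→3250, (A,hash)→4120 …(+2); best=1220 via (B,hash)
  {BC}: card=480; try (C,hash)→600, (B,merge)→740, (C,merge)→760, (B,nl_idx)→760, (B,hash)→800, (C,nl_idx)→900 …(+2); best=600 via (C,hash)
  {AC}: card=250; try (A,nl_idx)→610, (C,hash)→980, (C,nl_idx)→2000, (A,merge)→2570, (C,merge)→2780, (A,hash)→4080 …(+2); best=610 via (A,nl_idx)
  {ABC}: card=300; try (B,hash)→1580, (B,nl_idx)→2410, (C,hash)→3200, (B,merge)→3280, (A,nl_idx)→4740, (A,hash)→5080 …(+6); best=1580 via (B,hash)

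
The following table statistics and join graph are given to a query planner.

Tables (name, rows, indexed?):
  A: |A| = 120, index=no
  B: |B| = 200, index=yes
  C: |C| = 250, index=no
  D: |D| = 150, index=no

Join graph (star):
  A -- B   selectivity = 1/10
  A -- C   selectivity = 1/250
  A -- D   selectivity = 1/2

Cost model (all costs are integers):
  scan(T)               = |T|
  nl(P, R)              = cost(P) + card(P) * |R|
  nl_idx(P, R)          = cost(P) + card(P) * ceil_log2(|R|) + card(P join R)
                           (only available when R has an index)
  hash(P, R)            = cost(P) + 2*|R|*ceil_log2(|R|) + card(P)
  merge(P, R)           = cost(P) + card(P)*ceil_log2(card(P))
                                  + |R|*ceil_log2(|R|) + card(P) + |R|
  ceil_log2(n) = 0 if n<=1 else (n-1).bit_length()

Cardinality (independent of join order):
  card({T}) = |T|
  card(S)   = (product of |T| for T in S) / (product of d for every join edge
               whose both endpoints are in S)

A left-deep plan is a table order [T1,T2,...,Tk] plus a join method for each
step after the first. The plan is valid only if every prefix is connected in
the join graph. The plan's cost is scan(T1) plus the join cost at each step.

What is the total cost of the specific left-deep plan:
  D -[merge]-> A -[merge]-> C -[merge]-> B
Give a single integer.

step 1: scan D: cost=150, card=150
step 2: join A via merge
    card(P join A) = 150*120/(2) = 9000
    cost = 150 + 150*8 + 120*7 + 150 + 120 = 2460
step 3: join C via merge
    card(P join C) = 9000*250/(250) = 9000
    cost = 2460 + 9000*14 + 250*8 + 9000 + 250 = 139710
step 4: join B via merge
    card(P join B) = 9000*200/(10) = 180000
    cost = 139710 + 9000*14 + 200*8 + 9000 + 200 = 276510

276510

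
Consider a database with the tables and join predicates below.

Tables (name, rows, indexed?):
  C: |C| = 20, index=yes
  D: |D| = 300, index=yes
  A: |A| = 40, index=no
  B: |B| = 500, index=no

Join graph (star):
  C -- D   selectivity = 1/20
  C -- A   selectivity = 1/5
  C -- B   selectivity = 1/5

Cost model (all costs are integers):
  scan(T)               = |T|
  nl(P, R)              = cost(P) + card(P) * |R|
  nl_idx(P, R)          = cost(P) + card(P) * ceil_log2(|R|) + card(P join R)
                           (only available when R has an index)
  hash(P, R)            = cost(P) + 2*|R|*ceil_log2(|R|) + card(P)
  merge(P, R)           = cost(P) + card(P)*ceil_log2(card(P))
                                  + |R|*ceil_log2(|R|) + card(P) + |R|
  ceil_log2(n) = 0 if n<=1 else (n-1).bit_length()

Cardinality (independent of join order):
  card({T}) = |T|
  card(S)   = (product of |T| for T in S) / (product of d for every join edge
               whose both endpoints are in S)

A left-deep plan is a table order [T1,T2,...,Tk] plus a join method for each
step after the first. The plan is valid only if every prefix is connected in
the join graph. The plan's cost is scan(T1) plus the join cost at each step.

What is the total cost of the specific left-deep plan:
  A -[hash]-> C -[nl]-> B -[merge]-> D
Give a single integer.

step 1: scan A: cost=40, card=40
step 2: join C via hash
    card(P join C) = 40*20/(5) = 160
    cost = 40 + 2*20*5 + 40 = 280
step 3: join B via nl
    card(P join B) = 160*500/(5) = 16000
    cost = 280 + 160*500 = 80280
step 4: join D via merge
    card(P join D) = 16000*300/(20) = 240000
    cost = 80280 + 16000*14 + 300*9 + 16000 + 300 = 323280

323280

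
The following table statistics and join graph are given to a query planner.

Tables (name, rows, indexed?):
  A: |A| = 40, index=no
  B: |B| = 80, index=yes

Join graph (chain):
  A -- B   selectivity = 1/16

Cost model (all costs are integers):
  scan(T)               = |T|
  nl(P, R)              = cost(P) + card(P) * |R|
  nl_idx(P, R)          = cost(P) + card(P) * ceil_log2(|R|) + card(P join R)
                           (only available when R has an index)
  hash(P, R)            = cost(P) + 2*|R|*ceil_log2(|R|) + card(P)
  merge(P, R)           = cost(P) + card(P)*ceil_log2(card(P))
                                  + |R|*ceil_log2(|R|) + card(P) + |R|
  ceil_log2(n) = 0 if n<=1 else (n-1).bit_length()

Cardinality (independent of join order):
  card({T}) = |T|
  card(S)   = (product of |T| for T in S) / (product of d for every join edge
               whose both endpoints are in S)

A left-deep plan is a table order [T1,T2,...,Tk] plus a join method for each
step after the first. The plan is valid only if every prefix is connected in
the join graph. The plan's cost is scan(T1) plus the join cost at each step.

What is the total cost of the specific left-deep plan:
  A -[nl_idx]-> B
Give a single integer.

step 1: scan A: cost=40, card=40
step 2: join B via nl_idx
    card(P join B) = 40*80/(16) = 200
    cost = 40 + 40*7 + 200 = 520

520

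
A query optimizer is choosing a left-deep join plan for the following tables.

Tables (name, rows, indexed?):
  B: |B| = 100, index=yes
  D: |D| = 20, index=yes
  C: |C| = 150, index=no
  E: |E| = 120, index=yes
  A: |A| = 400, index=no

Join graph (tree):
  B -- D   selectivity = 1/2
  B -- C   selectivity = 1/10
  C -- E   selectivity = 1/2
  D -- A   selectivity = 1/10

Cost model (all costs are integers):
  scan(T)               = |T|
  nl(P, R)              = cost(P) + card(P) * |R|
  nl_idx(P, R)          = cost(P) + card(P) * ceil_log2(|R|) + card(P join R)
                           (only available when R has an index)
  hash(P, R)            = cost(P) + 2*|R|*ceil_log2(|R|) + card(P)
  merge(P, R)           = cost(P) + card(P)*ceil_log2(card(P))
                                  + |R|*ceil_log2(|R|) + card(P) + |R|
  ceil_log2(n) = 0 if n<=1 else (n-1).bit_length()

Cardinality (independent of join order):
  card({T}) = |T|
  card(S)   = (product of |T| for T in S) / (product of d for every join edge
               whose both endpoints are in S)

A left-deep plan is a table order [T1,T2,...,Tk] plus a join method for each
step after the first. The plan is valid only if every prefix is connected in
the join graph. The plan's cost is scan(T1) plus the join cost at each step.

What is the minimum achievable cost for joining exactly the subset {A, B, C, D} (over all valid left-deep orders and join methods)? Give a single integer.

25600

Selinger DP over subsets of {A,B,C,D}:
  {B}: scan cost=100, card=100
  {D}: scan cost=20, card=20
  {C}: scan cost=150, card=150
  {A}: scan cost=400, card=400
  {BD}: card=1000; try (D,hash)→400, (B,merge)→940, (D,merge)→1020, (B,nl_idx)→1160, (B,hash)→1440, (D,nl_idx)→1600 …(+2); best=400 via (D,hash)
  {BC}: card=1500; try (B,hash)→1700, (C,merge)→2250, (B,merge)→2300, (C,hash)→2600, (B,nl_idx)→2700, (C,nl)→15100 …(+1); best=1700 via (B,hash)
  {AD}: card=800; try (D,hash)→1000, (D,nl_idx)→3200, (A,merge)→4140, (D,merge)→4520, (A,hash)→7240, (A,nl)→8020 …(+1); best=1000 via (D,hash)
  {BCD}: card=15000; try (D,hash)→3400, (C,hash)→3800, (C,merge)→12750, (D,merge)→19820, (D,nl_idx)→24200, (D,nl)→31700 …(+1); best=3400 via (D,hash)
  {ABD}: card=40000; try (B,hash)→3200, (A,hash)→8600, (B,merge)→10600, (A,merge)→15400, (B,nl_idx)→46600, (B,nl)→81000 …(+1); best=3200 via (B,hash)
  {ABCD}: card=600000; try (A,hash)→25600, (C,hash)→45600, (A,merge)→232400, (C,merge)→684550, (C,nl)→6003200, (A,nl)→6003400; best=25600 via (A,hash)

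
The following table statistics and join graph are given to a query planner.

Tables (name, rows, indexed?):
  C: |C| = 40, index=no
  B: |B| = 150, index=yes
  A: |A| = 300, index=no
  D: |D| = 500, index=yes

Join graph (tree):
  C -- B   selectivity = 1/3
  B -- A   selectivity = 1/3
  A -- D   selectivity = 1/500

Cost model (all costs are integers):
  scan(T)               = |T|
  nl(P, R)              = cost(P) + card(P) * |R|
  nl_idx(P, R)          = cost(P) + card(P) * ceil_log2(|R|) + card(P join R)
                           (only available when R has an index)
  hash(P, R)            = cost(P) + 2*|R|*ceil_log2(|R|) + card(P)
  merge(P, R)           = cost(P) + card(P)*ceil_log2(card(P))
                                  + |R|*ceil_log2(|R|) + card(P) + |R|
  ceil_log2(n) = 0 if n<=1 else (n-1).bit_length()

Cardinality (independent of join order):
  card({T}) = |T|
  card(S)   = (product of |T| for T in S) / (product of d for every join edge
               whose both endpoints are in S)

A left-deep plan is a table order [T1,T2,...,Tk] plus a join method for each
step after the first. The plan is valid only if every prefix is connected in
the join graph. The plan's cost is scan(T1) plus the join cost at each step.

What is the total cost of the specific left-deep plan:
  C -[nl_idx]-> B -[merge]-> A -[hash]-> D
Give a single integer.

step 1: scan C: cost=40, card=40
step 2: join B via nl_idx
    card(P join B) = 40*150/(3) = 2000
    cost = 40 + 40*8 + 2000 = 2360
step 3: join A via merge
    card(P join A) = 2000*300/(3) = 200000
    cost = 2360 + 2000*11 + 300*9 + 2000 + 300 = 29360
step 4: join D via hash
    card(P join D) = 200000*500/(500) = 200000
    cost = 29360 + 2*500*9 + 200000 = 238360

238360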